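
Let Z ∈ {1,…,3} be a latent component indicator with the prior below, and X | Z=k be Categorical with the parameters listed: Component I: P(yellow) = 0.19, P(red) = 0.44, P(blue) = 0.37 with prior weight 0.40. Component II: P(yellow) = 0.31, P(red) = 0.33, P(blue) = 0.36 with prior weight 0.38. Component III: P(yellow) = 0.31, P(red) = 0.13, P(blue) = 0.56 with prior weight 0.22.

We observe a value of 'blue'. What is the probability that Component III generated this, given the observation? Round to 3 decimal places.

0.302

Apply Bayes' rule: the posterior for each component is proportional to its prior times its likelihood at x.
Component likelihoods at x = 'blue':
  f_I = 0.37
  f_II = 0.36
  f_III = 0.56
Prior × likelihood for each component:
  π_I·f_I = 0.40 × 0.37 = 0.148
  π_II·f_II = 0.38 × 0.36 = 0.1368
  π_III·f_III = 0.22 × 0.56 = 0.1232
Sum: 0.148 + 0.1368 + 0.1232 = 0.408
So the posterior for Component III is 0.1232 / 0.408 ≈ 0.302.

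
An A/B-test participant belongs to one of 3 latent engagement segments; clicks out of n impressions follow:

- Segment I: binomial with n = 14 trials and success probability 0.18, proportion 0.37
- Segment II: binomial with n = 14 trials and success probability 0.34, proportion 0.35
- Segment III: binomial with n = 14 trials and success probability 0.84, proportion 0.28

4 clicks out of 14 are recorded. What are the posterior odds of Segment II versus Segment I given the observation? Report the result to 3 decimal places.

1.374

Only the two components matter; the odds are (P(Z=i) f_i(x)) / (P(Z=j) f_j(x)).
Component likelihoods at x = 4 clicks out of 14:
  L_I = 0.144432
  L_II = 0.209792
  L_III = 5.47963e-06
Odds = (0.35/0.37) × (0.209792/0.144432) = 0.945946 × 1.45253 ≈ 1.374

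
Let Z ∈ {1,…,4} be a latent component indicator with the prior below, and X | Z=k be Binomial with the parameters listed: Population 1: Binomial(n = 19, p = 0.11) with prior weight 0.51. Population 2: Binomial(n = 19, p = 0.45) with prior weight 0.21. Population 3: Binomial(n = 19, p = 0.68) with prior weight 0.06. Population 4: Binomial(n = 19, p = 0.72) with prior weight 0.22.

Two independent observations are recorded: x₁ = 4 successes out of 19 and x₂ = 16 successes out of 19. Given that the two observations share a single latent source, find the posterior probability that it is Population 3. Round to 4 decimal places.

0.0568

Posterior ∝ prior × likelihood, so P(k | x) ∝ P(Z=k) f_k(x); normalise over all components.
Since both observations come from the same component, the likelihood for component k is f_k(x₁)·f_k(x₂).
  f_1 = [0.0988108] × [3.13889e-13] = 3.10157e-14
  f_2 = [0.0202616] × [0.00045584] = 9.23605e-06
  f_3 = [3.1309e-05] × [0.0663615] = 2.07771e-06
  f_4 = [5.30987e-06] × [0.110948] = 5.89118e-07
Weight by the priors:
  P(Z=1)·f_1 = 0.51 × 3.10157e-14 = 1.5818e-14
  P(Z=2)·f_2 = 0.21 × 9.23605e-06 = 1.93957e-06
  P(Z=3)·f_3 = 0.06 × 2.07771e-06 = 1.24663e-07
  P(Z=4)·f_4 = 0.22 × 5.89118e-07 = 1.29606e-07
Sum: 1.5818e-14 + 1.93957e-06 + 1.24663e-07 + 1.29606e-07 = 2.19384e-06
P(Population 3 | x) = 1.24663e-07 / 2.19384e-06 ≈ 0.0568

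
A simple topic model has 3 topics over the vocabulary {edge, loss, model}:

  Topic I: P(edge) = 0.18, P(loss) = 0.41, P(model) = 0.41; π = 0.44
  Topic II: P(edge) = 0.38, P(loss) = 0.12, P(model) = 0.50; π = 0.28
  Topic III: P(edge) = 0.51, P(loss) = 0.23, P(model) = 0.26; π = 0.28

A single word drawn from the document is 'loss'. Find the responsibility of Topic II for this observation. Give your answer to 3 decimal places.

0.121

The responsibility of component k is π_k f_k(x) divided by Σ_j π_j f_j(x).
Component likelihoods at x = 'loss':
  p_I = P(loss | comp) = 0.41
  p_II = P(loss | comp) = 0.12
  p_III = P(loss | comp) = 0.23
Weight by the priors:
  π_I·p_I = 0.44 × 0.41 = 0.1804
  π_II·p_II = 0.28 × 0.12 = 0.0336
  π_III·p_III = 0.28 × 0.23 = 0.0644
Normaliser: 0.1804 + 0.0336 + 0.0644 = 0.2784
So the posterior for Topic II is 0.0336 / 0.2784 ≈ 0.121.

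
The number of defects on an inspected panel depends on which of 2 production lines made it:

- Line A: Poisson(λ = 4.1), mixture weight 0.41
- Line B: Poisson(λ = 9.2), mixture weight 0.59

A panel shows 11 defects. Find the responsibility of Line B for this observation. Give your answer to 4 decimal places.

0.9845

The responsibility of component k is π_k f_k(x) divided by Σ_j π_j f_j(x).
Poisson probabilities:
  L_A = 0.00228486
  L_B = 0.101158
Weight by the priors:
  π_A·L_A = 0.41 × 0.00228486 = 0.000936792
  π_B·L_B = 0.59 × 0.101158 = 0.0596833
Evidence: 0.000936792 + 0.0596833 = 0.0606201
P(Line B | the observation) ≈ 0.9845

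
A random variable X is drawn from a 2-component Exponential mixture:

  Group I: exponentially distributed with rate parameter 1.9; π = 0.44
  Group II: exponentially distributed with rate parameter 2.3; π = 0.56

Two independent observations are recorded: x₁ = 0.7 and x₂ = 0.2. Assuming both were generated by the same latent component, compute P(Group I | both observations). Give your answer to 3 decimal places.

0.435

Posterior ∝ prior × likelihood, so P(k | x) ∝ w_k f_k(x); normalise over all components.
Since both observations come from the same component, the likelihood for component k is f_k(x₁)·f_k(x₂).
  p_I = [1.9·e^(−1.9·0.7) = 1.9·e^(−1.3300) = 0.502507] × [1.29934] = 0.652926
  p_II = [2.3·e^(−2.3·0.7) = 2.3·e^(−1.6100) = 0.459742] × [1.45195] = 0.667523
Prior × likelihood for each component:
  w_I·p_I = 0.44 × 0.652926 = 0.287287
  w_II·p_II = 0.56 × 0.667523 = 0.373813
Denominator: 0.287287 + 0.373813 = 0.6611
So the posterior for Group I is 0.287287 / 0.6611 ≈ 0.435.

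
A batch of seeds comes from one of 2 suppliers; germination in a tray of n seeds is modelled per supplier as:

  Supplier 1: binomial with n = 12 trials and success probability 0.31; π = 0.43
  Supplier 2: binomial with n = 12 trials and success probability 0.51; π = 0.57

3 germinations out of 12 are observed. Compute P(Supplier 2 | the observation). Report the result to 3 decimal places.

By Bayes' theorem, P(k | x) = P(Z=k) f_k(x) / Σ_j P(Z=j) f_j(x).
Component likelihoods at x = 3 germinations out of 12:
  f_1 = 0.232354
  f_2 = 0.0475224
Weight by the priors:
  P(Z=1)·f_1 = 0.43 × 0.232354 = 0.0999121
  P(Z=2)·f_2 = 0.57 × 0.0475224 = 0.0270877
Denominator: 0.0999121 + 0.0270877 = 0.127
So the posterior for Supplier 2 is 0.0270877 / 0.127 ≈ 0.213.

0.213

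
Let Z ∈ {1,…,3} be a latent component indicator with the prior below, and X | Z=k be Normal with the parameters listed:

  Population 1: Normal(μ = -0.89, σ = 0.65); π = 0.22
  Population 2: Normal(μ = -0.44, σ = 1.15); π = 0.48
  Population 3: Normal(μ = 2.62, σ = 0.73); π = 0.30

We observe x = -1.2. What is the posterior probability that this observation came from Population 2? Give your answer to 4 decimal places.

Posterior ∝ prior × likelihood, so P(k | x) ∝ π_k f_k(x); normalise over all components.
Normal densities:
  p_1 = (1/(0.65·√(2π)))·exp(−(-1.2−-0.89)²/(2·0.65²)) = 0.613757·exp(-0.11373) = 0.547779
  p_2 = (1/(1.15·√(2π)))·exp(−(-1.2−-0.44)²/(2·1.15²)) = 0.346906·exp(-0.21837) = 0.278852
  p_3 = (1/(0.73·√(2π)))·exp(−(-1.2−2.62)²/(2·0.73²)) = 0.546496·exp(-13.69150) = 6.18649e-07
Weight by the priors:
  π_1·p_1 = 0.22 × 0.547779 = 0.120511
  π_2·p_2 = 0.48 × 0.278852 = 0.133849
  π_3·p_3 = 0.30 × 6.18649e-07 = 1.85595e-07
Denominator: 0.120511 + 0.133849 + 1.85595e-07 = 0.25436
P(Population 2 | the observation) ≈ 0.5262

0.5262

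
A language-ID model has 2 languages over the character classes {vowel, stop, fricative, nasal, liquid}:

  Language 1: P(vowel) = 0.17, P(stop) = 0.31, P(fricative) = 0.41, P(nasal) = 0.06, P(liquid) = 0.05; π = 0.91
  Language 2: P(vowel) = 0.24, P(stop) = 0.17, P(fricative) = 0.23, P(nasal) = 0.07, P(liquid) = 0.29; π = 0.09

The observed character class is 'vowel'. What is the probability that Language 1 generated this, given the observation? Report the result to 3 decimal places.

P(component k | x) = w_k·f_k(x) / marginal(x), where marginal(x) = Σ_j w_j·f_j(x).
Component likelihoods at x = 'vowel':
  p_1 = P(vowel | comp) = 0.17
  p_2 = P(vowel | comp) = 0.24
Unnormalised posteriors:
  w_1·p_1 = 0.91 × 0.17 = 0.1547
  w_2·p_2 = 0.09 × 0.24 = 0.0216
Marginal: 0.1547 + 0.0216 = 0.1763
P(Language 1 | 'vowel') ≈ 0.877

0.877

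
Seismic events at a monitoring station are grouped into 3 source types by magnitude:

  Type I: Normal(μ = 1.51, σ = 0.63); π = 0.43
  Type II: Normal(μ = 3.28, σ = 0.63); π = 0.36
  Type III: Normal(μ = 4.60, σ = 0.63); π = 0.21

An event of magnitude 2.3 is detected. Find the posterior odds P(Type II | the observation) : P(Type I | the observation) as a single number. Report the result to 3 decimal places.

The posterior odds equal the prior odds times the likelihood ratio: (P(Z=i)/P(Z=j))·(f_i(x)/f_j(x)).
Normal densities:
  p_I = 0.288482
  p_II = 0.188854
  p_III = 0.000807918
0.0679875 / 0.124047 ≈ 0.548

0.548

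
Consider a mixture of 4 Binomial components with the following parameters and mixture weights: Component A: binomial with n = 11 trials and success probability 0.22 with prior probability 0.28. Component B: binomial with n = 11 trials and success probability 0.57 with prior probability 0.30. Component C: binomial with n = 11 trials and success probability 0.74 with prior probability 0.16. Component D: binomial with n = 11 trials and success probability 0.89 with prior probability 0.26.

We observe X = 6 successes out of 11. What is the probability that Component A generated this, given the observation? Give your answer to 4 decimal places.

0.0473

The responsibility of component k is w_k f_k(x) divided by Σ_j w_j f_j(x).
Component likelihoods at x = 6 successes out of 11:
  L_A = C(11,6)·0.22^6·0.78^5 = 462·0.00011338·0.288717 = 0.0151235
  L_B = C(11,6)·0.57^6·0.43^5 = 462·0.0342964·0.0147008 = 0.232934
  L_C = C(11,6)·0.74^6·0.26^5 = 462·0.164206·0.00118814 = 0.0901362
  L_D = C(11,6)·0.89^6·0.11^5 = 462·0.496981·1.61051e-05 = 0.00369782
Weight by the priors:
  w_A·L_A = 0.28 × 0.0151235 = 0.00423457
  w_B·L_B = 0.30 × 0.232934 = 0.0698803
  w_C·L_C = 0.16 × 0.0901362 = 0.0144218
  w_D·L_D = 0.26 × 0.00369782 = 0.000961432
Normaliser: 0.00423457 + 0.0698803 + 0.0144218 + 0.000961432 = 0.0894981
P(Component A | the observation) = 0.00423457 / 0.0894981 ≈ 0.0473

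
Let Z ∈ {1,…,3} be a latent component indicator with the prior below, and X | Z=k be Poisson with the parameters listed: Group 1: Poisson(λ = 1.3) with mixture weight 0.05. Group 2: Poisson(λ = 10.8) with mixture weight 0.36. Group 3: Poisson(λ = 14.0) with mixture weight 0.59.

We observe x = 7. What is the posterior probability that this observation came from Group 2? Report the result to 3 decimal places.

By Bayes' theorem, P(k | x) = w_k f_k(x) / Σ_j w_j f_j(x).
Poisson probabilities:
  p_1 = e^(−1.3)·1.3^7/7! = 0.000339305
  p_2 = e^(−10.8)·10.8^7/7! = 0.0693674
  p_3 = e^(−14.0)·14.0^7/7! = 0.0173917
Multiply by the mixture weights:
  w_1·p_1 = 0.05 × 0.000339305 = 1.69652e-05
  w_2·p_2 = 0.36 × 0.0693674 = 0.0249723
  w_3·p_3 = 0.59 × 0.0173917 = 0.0102611
Normaliser: 1.69652e-05 + 0.0249723 + 0.0102611 = 0.0352504
So the posterior for Group 2 is 0.0249723 / 0.0352504 ≈ 0.708.

0.708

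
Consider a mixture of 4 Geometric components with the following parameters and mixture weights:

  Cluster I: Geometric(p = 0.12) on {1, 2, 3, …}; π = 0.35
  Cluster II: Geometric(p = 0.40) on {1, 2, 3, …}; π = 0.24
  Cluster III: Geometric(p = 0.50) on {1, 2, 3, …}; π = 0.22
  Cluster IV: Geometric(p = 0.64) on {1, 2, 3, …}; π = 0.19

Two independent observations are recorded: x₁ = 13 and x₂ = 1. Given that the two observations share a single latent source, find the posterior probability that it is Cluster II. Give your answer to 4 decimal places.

0.0706

By Bayes' theorem, P(k | x) = π_k f_k(x) / Σ_j π_j f_j(x).
Since both observations come from the same component, the likelihood for component k is f_k(x₁)·f_k(x₂).
  f_I = [0.12·(1−0.12)^12 = 0.12·0.215671 = 0.0258805] × [0.12] = 0.00310566
  f_II = [0.40·(1−0.40)^12 = 0.40·0.00217678 = 0.000870713] × [0.4] = 0.000348285
  f_III = [0.50·(1−0.50)^12 = 0.50·0.000244141 = 0.00012207] × [0.5] = 6.10352e-05
  f_IV = [0.64·(1−0.64)^12 = 0.64·4.73838e-06 = 3.03256e-06] × [0.64] = 1.94084e-06
Prior × likelihood for each component:
  π_I·f_I = 0.35 × 0.00310566 = 0.00108698
  π_II·f_II = 0.24 × 0.000348285 = 8.35884e-05
  π_III·f_III = 0.22 × 6.10352e-05 = 1.34277e-05
  π_IV·f_IV = 0.19 × 1.94084e-06 = 3.6876e-07
Sum: 0.00108698 + 8.35884e-05 + 1.34277e-05 + 3.6876e-07 = 0.00118437
P(Cluster II | x₁,x₂) = 8.35884e-05 / 0.00118437 ≈ 0.0706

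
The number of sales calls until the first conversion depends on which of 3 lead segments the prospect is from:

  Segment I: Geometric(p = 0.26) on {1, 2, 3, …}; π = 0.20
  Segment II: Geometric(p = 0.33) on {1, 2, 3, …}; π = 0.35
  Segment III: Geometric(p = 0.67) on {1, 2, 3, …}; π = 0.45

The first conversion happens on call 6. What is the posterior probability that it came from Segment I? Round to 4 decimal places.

P(component k | x) = w_k·f_k(x) / marginal(x), where marginal(x) = Σ_j w_j·f_j(x).
Component likelihoods at x = 6:
  f_I = 0.26·(1−0.26)^5 = 0.26·0.221901 = 0.0576942
  f_II = 0.33·(1−0.33)^5 = 0.33·0.135013 = 0.0445541
  f_III = 0.67·(1−0.67)^5 = 0.67·0.00391354 = 0.00262207
Weight by the priors:
  w_I·f_I = 0.20 × 0.0576942 = 0.0115388
  w_II·f_II = 0.35 × 0.0445541 = 0.0155939
  w_III·f_III = 0.45 × 0.00262207 = 0.00117993
Normaliser: 0.0115388 + 0.0155939 + 0.00117993 = 0.0283127
So the posterior for Segment I is 0.0115388 / 0.0283127 ≈ 0.4075.

0.4075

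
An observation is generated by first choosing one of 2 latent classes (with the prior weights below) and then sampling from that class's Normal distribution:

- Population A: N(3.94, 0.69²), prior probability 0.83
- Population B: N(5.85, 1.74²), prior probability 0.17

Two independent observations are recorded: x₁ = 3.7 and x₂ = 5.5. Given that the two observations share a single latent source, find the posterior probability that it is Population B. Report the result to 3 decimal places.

0.168

The responsibility of component k is π_k f_k(x) divided by Σ_j π_j f_j(x).
Since both observations come from the same component, the likelihood for component k is f_k(x₁)·f_k(x₂).
  L_A = [(1/(0.69·√(2π)))·exp(−(3.7−3.94)²/(2·0.69²)) = 0.578177·exp(-0.06049) = 0.544239] × [0.0448855] = 0.0244285
  L_B = [(1/(1.74·√(2π)))·exp(−(3.7−5.85)²/(2·1.74²)) = 0.229277·exp(-0.76339) = 0.106862] × [0.224685] = 0.0240103
Prior × likelihood for each component:
  π_A·L_A = 0.83 × 0.0244285 = 0.0202756
  π_B·L_B = 0.17 × 0.0240103 = 0.00408176
Sum: 0.0202756 + 0.00408176 = 0.0243574
So the posterior for Population B is 0.00408176 / 0.0243574 ≈ 0.168.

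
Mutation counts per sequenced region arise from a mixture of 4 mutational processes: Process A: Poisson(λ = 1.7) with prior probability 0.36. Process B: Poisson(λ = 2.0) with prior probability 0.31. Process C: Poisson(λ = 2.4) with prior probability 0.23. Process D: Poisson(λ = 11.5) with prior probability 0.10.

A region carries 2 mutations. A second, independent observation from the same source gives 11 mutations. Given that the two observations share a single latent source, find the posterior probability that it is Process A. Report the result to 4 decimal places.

The responsibility of component k is π_k f_k(x) divided by Σ_j π_j f_j(x).
Since both observations come from the same component, the likelihood for component k is f_k(x₁)·f_k(x₂).
  p_A = [0.263978] × [1.56849e-06] = 4.14046e-07
  p_B = [0.270671] × [6.94361e-06] = 1.87943e-06
  p_C = [0.261268] × [3.45829e-05] = 9.03539e-06
  p_D = [0.000669852] × [0.118068] = 7.90885e-05
Weight by the priors:
  π_A·p_A = 0.36 × 4.14046e-07 = 1.49057e-07
  π_B·p_B = 0.31 × 1.87943e-06 = 5.82623e-07
  π_C·p_C = 0.23 × 9.03539e-06 = 2.07814e-06
  π_D·p_D = 0.10 × 7.90885e-05 = 7.90885e-06
Evidence: 1.49057e-07 + 5.82623e-07 + 2.07814e-06 + 7.90885e-06 = 1.07187e-05
So the posterior for Process A is 1.49057e-07 / 1.07187e-05 ≈ 0.0139.

0.0139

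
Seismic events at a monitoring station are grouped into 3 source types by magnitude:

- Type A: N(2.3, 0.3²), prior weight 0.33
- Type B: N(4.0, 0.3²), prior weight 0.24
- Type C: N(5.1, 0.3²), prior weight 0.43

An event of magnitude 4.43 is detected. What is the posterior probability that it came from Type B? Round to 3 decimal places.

Apply Bayes' rule: the posterior for each component is proportional to its prior times its likelihood at x.
Normal densities:
  p_A = (1/(0.3·√(2π)))·exp(−(4.43−2.3)²/(2·0.3²)) = 1.329808·exp(-25.20500) = 1.50451e-11
  p_B = (1/(0.3·√(2π)))·exp(−(4.43−4.0)²/(2·0.3²)) = 1.329808·exp(-1.02722) = 0.476071
  p_C = (1/(0.3·√(2π)))·exp(−(4.43−5.1)²/(2·0.3²)) = 1.329808·exp(-2.49389) = 0.109826
Prior × likelihood for each component:
  w_A·p_A = 0.33 × 1.50451e-11 = 4.9649e-12
  w_B·p_B = 0.24 × 0.476071 = 0.114257
  w_C·p_C = 0.43 × 0.109826 = 0.0472253
Normaliser: 4.9649e-12 + 0.114257 + 0.0472253 = 0.161482
Responsibility of Type B: 0.114257 / 0.161482 ≈ 0.708

0.708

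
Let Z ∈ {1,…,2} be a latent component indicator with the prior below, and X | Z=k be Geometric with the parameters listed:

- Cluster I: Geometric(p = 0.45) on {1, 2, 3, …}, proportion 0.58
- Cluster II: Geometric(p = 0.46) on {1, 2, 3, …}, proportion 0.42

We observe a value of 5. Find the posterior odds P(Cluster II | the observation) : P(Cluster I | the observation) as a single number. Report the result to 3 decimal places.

Only the two components matter; the odds are (π_i f_i(x)) / (π_j f_j(x)).
Component likelihoods at x = 5:
  L_I = 0.0411778
  L_II = 0.0391141
0.0164279 / 0.0238831 ≈ 0.688

0.688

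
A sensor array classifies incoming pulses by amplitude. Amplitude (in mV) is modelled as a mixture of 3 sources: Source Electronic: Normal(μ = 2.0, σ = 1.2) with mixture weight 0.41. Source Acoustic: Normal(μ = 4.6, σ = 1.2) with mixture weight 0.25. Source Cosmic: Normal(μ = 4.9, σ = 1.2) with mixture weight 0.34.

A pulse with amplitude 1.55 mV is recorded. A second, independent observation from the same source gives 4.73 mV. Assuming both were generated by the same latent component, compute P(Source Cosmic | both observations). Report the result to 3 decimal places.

0.151

P(component k | x) = w_k·f_k(x) / marginal(x), where marginal(x) = Σ_j w_j·f_j(x).
Since both observations come from the same component, the likelihood for component k is f_k(x₁)·f_k(x₂).
  p_Electronic = [(1/(1.2·√(2π)))·exp(−(1.55−2.0)²/(2·1.2²)) = 0.332452·exp(-0.07031) = 0.309879] × [0.0249952] = 0.00774549
  p_Acoustic = [(1/(1.2·√(2π)))·exp(−(1.55−4.6)²/(2·1.2²)) = 0.332452·exp(-3.23003) = 0.0131505] × [0.330507] = 0.00434633
  p_Cosmic = [(1/(1.2·√(2π)))·exp(−(1.55−4.9)²/(2·1.2²)) = 0.332452·exp(-3.89670) = 0.0067517] × [0.329133] = 0.0022222
Unnormalised posteriors:
  w_Electronic·p_Electronic = 0.41 × 0.00774549 = 0.00317565
  w_Acoustic·p_Acoustic = 0.25 × 0.00434633 = 0.00108658
  w_Cosmic·p_Cosmic = 0.34 × 0.0022222 = 0.000755549
Evidence: 0.00317565 + 0.00108658 + 0.000755549 = 0.00501778
P(Source Cosmic | x₁, x₂) = 0.000755549 / 0.00501778 ≈ 0.151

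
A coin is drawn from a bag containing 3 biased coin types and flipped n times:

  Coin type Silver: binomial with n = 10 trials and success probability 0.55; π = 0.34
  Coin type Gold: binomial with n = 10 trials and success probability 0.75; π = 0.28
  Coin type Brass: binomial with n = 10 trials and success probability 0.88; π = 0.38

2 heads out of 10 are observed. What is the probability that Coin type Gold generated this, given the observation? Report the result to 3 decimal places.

0.014

P(component k | x) = w_k·f_k(x) / marginal(x), where marginal(x) = Σ_j w_j·f_j(x).
Component likelihoods at x = 2 heads out of 10:
  p_Silver = 0.0228896
  p_Gold = 0.000386238
  p_Brass = 1.4984e-06
Weight by the priors:
  w_Silver·p_Silver = 0.34 × 0.0228896 = 0.00778246
  w_Gold·p_Gold = 0.28 × 0.000386238 = 0.000108147
  w_Brass·p_Brass = 0.38 × 1.4984e-06 = 5.69392e-07
Normaliser: 0.00778246 + 0.000108147 + 5.69392e-07 = 0.00789118
Responsibility of Coin type Gold: 0.000108147 / 0.00789118 ≈ 0.014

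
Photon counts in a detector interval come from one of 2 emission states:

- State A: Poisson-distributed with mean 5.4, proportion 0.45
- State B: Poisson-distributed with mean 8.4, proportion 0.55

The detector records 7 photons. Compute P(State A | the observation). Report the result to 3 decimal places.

0.427

P(component k | x) = P(Z=k)·f_k(x) / marginal(x), where marginal(x) = Σ_j P(Z=j)·f_j(x).
Evaluate each component's likelihood at the observed value:
  f_A = 0.119987
  f_B = 0.131659
Prior × likelihood for each component:
  P(Z=A)·f_A = 0.45 × 0.119987 = 0.0539943
  P(Z=B)·f_B = 0.55 × 0.131659 = 0.0724125
Marginal: 0.0539943 + 0.0724125 = 0.126407
P(State A | data) ≈ 0.427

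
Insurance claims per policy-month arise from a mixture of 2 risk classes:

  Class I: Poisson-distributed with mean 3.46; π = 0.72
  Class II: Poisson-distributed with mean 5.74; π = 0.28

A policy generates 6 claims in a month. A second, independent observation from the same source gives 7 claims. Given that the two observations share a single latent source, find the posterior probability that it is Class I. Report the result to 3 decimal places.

Posterior ∝ prior × likelihood, so P(k | x) ∝ π_k f_k(x); normalise over all components.
Since both observations come from the same component, the likelihood for component k is f_k(x₁)·f_k(x₂).
  p_I = [e^(−3.46)·3.46^6/6! = 0.0748971] × [0.0370206] = 0.00277274
  p_II = [e^(−5.74)·5.74^6/6! = 0.159694] × [0.130949] = 0.0209118
Unnormalised posteriors:
  π_I·p_I = 0.72 × 0.00277274 = 0.00199637
  π_II·p_II = 0.28 × 0.0209118 = 0.0058553
Denominator: 0.00199637 + 0.0058553 = 0.00785167
P(Class I | data) = 0.00199637 / 0.00785167 ≈ 0.254

0.254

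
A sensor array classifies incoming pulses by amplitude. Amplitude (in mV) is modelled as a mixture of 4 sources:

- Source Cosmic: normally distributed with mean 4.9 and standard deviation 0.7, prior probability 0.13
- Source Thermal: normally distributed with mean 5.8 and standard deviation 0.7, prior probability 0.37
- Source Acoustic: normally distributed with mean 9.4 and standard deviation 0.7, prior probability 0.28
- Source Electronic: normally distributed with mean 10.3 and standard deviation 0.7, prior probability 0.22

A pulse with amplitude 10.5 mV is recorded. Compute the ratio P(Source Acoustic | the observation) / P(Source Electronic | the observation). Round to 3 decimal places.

Posterior odds = (P(Z=i) f_i(x)) / (P(Z=j) f_j(x)); the normalising sum cancels.
Component likelihoods at x = 10.5 mV:
  L_Cosmic = 7.21753e-15
  L_Thermal = 9.25678e-11
  L_Acoustic = 0.165803
  L_Electronic = 0.547124
Posterior odds = (P(Z=Acoustic)·L_Acoustic) / (P(Z=Electronic)·L_Electronic) = (0.28·0.165803) / (0.22·0.547124) = 0.0464247 / 0.120367 ≈ 0.386

0.386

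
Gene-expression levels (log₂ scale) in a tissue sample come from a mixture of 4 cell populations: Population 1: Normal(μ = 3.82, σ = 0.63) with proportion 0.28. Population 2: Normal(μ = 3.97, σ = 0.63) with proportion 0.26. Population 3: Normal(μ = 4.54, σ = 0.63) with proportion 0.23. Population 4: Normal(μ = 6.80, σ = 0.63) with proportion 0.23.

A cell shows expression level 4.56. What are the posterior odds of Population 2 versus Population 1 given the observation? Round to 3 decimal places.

The posterior odds equal the prior odds times the likelihood ratio: (π_i/π_j)·(f_i(x)/f_j(x)).
Evaluate each component's likelihood at the observed value:
  L_1 = 0.317668
  L_2 = 0.408433
  L_3 = 0.632923
  L_4 = 0.00113867
0.106193 / 0.088947 ≈ 1.194

1.194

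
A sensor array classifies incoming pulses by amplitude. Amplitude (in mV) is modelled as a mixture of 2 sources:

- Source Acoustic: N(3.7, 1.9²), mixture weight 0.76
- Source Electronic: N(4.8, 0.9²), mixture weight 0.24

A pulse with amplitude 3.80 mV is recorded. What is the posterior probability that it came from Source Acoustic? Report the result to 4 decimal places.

0.7352

Apply Bayes' rule: the posterior for each component is proportional to its prior times its likelihood at x.
Normal densities:
  p_Acoustic = (1/(1.9·√(2π)))·exp(−(3.80−3.7)²/(2·1.9²)) = 0.209970·exp(-0.00139) = 0.209679
  p_Electronic = (1/(0.9·√(2π)))·exp(−(3.80−4.8)²/(2·0.9²)) = 0.443269·exp(-0.61728) = 0.239103
Weight by the priors:
  π_Acoustic·p_Acoustic = 0.76 × 0.209679 = 0.159356
  π_Electronic·p_Electronic = 0.24 × 0.239103 = 0.0573847
Evidence: 0.159356 + 0.0573847 = 0.216741
Responsibility of Source Acoustic: 0.159356 / 0.216741 ≈ 0.7352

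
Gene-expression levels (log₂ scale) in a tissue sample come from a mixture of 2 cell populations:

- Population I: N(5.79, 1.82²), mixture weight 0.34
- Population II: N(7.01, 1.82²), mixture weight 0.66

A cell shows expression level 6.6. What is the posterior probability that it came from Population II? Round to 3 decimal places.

Apply Bayes' rule: the posterior for each component is proportional to its prior times its likelihood at x.
Normal densities:
  L_I = (1/(1.82·√(2π)))·exp(−(6.6−5.79)²/(2·1.82²)) = 0.219199·exp(-0.09904) = 0.198531
  L_II = (1/(1.82·√(2π)))·exp(−(6.6−7.01)²/(2·1.82²)) = 0.219199·exp(-0.02537) = 0.213707
Prior × likelihood for each component:
  w_I·L_I = 0.34 × 0.198531 = 0.0675004
  w_II·L_II = 0.66 × 0.213707 = 0.141047
Evidence: 0.0675004 + 0.141047 = 0.208547
Responsibility of Population II: 0.141047 / 0.208547 ≈ 0.676

0.676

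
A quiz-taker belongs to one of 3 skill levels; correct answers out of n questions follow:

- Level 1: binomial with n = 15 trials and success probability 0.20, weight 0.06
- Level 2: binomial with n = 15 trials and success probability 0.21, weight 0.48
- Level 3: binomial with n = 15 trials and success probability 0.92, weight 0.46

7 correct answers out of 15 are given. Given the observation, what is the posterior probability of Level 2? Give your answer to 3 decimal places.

0.910

Posterior ∝ prior × likelihood, so P(k | x) ∝ π_k f_k(x); normalise over all components.
Evaluate each component's likelihood at the observed value:
  p_1 = C(15,7)·0.20^7·0.80^8 = 6435·1.28e-05·0.167772 = 0.0138191
  p_2 = C(15,7)·0.21^7·0.79^8 = 6435·1.80109e-05·0.151711 = 0.0175833
  p_3 = C(15,7)·0.92^7·0.08^8 = 6435·0.557847·1.67772e-09 = 6.02259e-06
Multiply by the mixture weights:
  π_1·p_1 = 0.06 × 0.0138191 = 0.000829143
  π_2·p_2 = 0.48 × 0.0175833 = 0.00843998
  π_3·p_3 = 0.46 × 6.02259e-06 = 2.77039e-06
Marginal: 0.000829143 + 0.00843998 + 2.77039e-06 = 0.0092719
P(Level 2 | the observation) ≈ 0.910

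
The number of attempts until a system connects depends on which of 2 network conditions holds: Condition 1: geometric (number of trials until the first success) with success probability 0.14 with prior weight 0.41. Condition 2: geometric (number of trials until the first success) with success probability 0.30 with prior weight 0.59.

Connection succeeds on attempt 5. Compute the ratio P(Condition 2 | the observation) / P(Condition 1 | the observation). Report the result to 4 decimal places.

1.3535

Since P(k|x) ∝ P(Z=k) f_k(x), the posterior odds are P(Z=i) f_i(x) / (P(Z=j) f_j(x)).
Component likelihoods at x = 5:
  L_1 = 0.14·(1−0.14)^4 = 0.14·0.547008 = 0.0765811
  L_2 = 0.30·(1−0.30)^4 = 0.30·0.2401 = 0.07203
Posterior odds = (P(Z=2)·L_2) / (P(Z=1)·L_1) = (0.59·0.07203) / (0.41·0.0765811) = 0.0424977 / 0.0313983 ≈ 1.3535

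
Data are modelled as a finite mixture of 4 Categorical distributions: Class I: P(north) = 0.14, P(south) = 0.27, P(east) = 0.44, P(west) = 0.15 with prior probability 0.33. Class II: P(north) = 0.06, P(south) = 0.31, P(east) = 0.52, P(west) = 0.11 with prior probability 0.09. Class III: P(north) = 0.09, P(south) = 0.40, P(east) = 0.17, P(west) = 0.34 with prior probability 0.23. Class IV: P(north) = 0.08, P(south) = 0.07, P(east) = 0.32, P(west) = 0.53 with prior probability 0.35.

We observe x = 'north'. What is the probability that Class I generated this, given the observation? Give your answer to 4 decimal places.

The responsibility of component k is π_k f_k(x) divided by Σ_j π_j f_j(x).
Component likelihoods at x = 'north':
  f_I = 0.14
  f_II = 0.06
  f_III = 0.09
  f_IV = 0.08
Multiply by the mixture weights:
  π_I·f_I = 0.33 × 0.14 = 0.0462
  π_II·f_II = 0.09 × 0.06 = 0.0054
  π_III·f_III = 0.23 × 0.09 = 0.0207
  π_IV·f_IV = 0.35 × 0.08 = 0.028
Sum: 0.0462 + 0.0054 + 0.0207 + 0.028 = 0.1003
So the posterior for Class I is 0.0462 / 0.1003 ≈ 0.4606.

0.4606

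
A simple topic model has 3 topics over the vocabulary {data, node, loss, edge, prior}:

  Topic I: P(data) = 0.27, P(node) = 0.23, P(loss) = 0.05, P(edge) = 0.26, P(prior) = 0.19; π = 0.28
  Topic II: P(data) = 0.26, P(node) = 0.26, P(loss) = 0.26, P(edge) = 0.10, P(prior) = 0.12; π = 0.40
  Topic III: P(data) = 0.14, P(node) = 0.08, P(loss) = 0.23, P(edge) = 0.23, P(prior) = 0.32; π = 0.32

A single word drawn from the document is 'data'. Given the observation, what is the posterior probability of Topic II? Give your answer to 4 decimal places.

0.4635

The responsibility of component k is P(Z=k) f_k(x) divided by Σ_j P(Z=j) f_j(x).
Evaluate each component's likelihood at the observed value:
  p_I = P(data | comp) = 0.27
  p_II = P(data | comp) = 0.26
  p_III = P(data | comp) = 0.14
Weight by the priors:
  P(Z=I)·p_I = 0.28 × 0.27 = 0.0756
  P(Z=II)·p_II = 0.40 × 0.26 = 0.104
  P(Z=III)·p_III = 0.32 × 0.14 = 0.0448
Marginal: 0.0756 + 0.104 + 0.0448 = 0.2244
P(Topic II | data) ≈ 0.4635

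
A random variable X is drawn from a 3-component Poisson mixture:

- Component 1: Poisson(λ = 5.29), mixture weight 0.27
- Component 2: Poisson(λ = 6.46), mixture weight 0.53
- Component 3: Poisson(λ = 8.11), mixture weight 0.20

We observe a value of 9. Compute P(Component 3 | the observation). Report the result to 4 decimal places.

0.3062

By Bayes' theorem, P(k | x) = w_k f_k(x) / Σ_j w_j f_j(x).
Component likelihoods at x = 9:
  p_1 = e^(−5.29)·5.29^9/9! = 0.0450734
  p_2 = e^(−6.46)·6.46^9/9! = 0.0844865
  p_3 = e^(−8.11)·8.11^9/9! = 0.125689
Unnormalised posteriors:
  w_1·p_1 = 0.27 × 0.0450734 = 0.0121698
  w_2·p_2 = 0.53 × 0.0844865 = 0.0447778
  w_3·p_3 = 0.20 × 0.125689 = 0.0251377
Evidence: 0.0121698 + 0.0447778 + 0.0251377 = 0.0820854
Responsibility of Component 3: 0.0251377 / 0.0820854 ≈ 0.3062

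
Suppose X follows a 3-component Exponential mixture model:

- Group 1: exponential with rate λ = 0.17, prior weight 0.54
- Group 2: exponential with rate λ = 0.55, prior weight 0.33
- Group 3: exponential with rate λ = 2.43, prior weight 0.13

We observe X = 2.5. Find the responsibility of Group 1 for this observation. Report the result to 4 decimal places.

Posterior ∝ prior × likelihood, so P(k | x) ∝ w_k f_k(x); normalise over all components.
Evaluate each component's likelihood at the observed value:
  f_1 = 0.17·e^(−0.17·2.5) = 0.17·e^(−0.4250) = 0.111141
  f_2 = 0.55·e^(−0.55·2.5) = 0.55·e^(−1.3750) = 0.139062
  f_3 = 2.43·e^(−2.43·2.5) = 2.43·e^(−6.0750) = 0.00558814
Multiply by the mixture weights:
  w_1·f_1 = 0.54 × 0.111141 = 0.0600161
  w_2·f_2 = 0.33 × 0.139062 = 0.0458904
  w_3·f_3 = 0.13 × 0.00558814 = 0.000726458
Marginal: 0.0600161 + 0.0458904 + 0.000726458 = 0.106633
Responsibility of Group 1: 0.0600161 / 0.106633 ≈ 0.5628

0.5628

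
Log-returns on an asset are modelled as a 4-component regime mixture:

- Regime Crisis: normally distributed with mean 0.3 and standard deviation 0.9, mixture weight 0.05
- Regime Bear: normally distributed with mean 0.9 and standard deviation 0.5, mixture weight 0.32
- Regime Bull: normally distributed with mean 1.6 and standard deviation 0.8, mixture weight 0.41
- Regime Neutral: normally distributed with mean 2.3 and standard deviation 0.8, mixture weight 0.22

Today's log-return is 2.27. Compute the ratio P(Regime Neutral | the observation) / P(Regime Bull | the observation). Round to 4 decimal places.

Only the two components matter; the odds are (w_i f_i(x)) / (w_j f_j(x)).
Normal densities:
  L_Crisis = (1/(0.9·√(2π)))·exp(−(2.27−0.3)²/(2·0.9²)) = 0.443269·exp(-2.39562) = 0.0403891
  L_Bear = (1/(0.5·√(2π)))·exp(−(2.27−0.9)²/(2·0.5²)) = 0.797885·exp(-3.75380) = 0.0186933
  L_Bull = (1/(0.8·√(2π)))·exp(−(2.27−1.6)²/(2·0.8²)) = 0.498678·exp(-0.35070) = 0.351165
  L_Neutral = (1/(0.8·√(2π)))·exp(−(2.27−2.3)²/(2·0.8²)) = 0.498678·exp(-0.00070) = 0.498327
0.109632 / 0.143978 ≈ 0.7615

0.7615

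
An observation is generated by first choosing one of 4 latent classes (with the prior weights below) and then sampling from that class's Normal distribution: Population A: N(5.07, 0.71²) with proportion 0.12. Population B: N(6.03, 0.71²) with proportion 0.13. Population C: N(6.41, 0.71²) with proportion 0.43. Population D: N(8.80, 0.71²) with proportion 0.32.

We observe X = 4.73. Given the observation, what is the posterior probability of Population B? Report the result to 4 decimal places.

P(component k | x) = w_k·f_k(x) / marginal(x), where marginal(x) = Σ_j w_j·f_j(x).
Evaluate each component's likelihood at the observed value:
  p_A = 0.501021
  p_B = 0.105115
  p_C = 0.0341876
  p_D = 4.11262e-08
Weight by the priors:
  w_A·p_A = 0.12 × 0.501021 = 0.0601225
  w_B·p_B = 0.13 × 0.105115 = 0.0136649
  w_C·p_C = 0.43 × 0.0341876 = 0.0147007
  w_D·p_D = 0.32 × 4.11262e-08 = 1.31604e-08
Evidence: 0.0601225 + 0.0136649 + 0.0147007 + 1.31604e-08 = 0.0884881
Responsibility of Population B: 0.0136649 / 0.0884881 ≈ 0.1544

0.1544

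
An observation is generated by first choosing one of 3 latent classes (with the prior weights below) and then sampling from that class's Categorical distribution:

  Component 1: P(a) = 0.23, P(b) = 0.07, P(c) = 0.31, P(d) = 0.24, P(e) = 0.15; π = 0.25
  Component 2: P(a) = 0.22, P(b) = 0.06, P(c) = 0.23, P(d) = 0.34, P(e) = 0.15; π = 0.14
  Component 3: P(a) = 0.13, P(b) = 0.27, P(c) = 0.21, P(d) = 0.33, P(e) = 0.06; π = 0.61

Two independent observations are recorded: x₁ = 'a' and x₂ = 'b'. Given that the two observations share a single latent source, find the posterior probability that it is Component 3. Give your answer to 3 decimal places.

0.785

P(component k | x) = P(Z=k)·f_k(x) / marginal(x), where marginal(x) = Σ_j P(Z=j)·f_j(x).
Since both observations come from the same component, the likelihood for component k is f_k(x₁)·f_k(x₂).
  f_1 = [P(a | comp) = 0.23] × [0.07] = 0.0161
  f_2 = [P(a | comp) = 0.22] × [0.06] = 0.0132
  f_3 = [P(a | comp) = 0.13] × [0.27] = 0.0351
Unnormalised posteriors:
  P(Z=1)·f_1 = 0.25 × 0.0161 = 0.004025
  P(Z=2)·f_2 = 0.14 × 0.0132 = 0.001848
  P(Z=3)·f_3 = 0.61 × 0.0351 = 0.021411
Normaliser: 0.004025 + 0.001848 + 0.021411 = 0.027284
P(Component 3 | x₁, x₂) ≈ 0.785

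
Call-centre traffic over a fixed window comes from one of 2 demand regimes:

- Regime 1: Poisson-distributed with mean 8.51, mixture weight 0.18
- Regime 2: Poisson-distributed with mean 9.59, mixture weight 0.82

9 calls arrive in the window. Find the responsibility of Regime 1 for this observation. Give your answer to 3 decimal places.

0.181

Posterior ∝ prior × likelihood, so P(k | x) ∝ π_k f_k(x); normalise over all components.
Poisson probabilities:
  L_1 = e^(−8.51)·8.51^9/9! = 0.129944
  L_2 = e^(−9.59)·9.59^9/9! = 0.129336
Unnormalised posteriors:
  π_1·L_1 = 0.18 × 0.129944 = 0.02339
  π_2·L_2 = 0.82 × 0.129336 = 0.106056
Normaliser: 0.02339 + 0.106056 = 0.129446
P(Regime 1 | data) = 0.02339 / 0.129446 ≈ 0.181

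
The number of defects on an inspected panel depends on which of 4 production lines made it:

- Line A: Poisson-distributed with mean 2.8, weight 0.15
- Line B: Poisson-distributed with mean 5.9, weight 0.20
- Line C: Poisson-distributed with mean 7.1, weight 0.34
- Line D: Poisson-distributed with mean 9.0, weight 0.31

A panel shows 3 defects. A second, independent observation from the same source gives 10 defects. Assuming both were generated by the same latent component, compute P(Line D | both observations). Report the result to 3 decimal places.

0.218

P(component k | x) = π_k·f_k(x) / marginal(x), where marginal(x) = Σ_j π_j·f_j(x).
Since both observations come from the same component, the likelihood for component k is f_k(x₁)·f_k(x₂).
  f_A = [e^(−2.8)·2.8^3/3! = 0.222484] × [0.000496355] = 0.000110431
  f_B = [e^(−5.9)·5.9^3/3! = 0.0937707] × [0.0385851] = 0.00361815
  f_C = [e^(−7.1)·7.1^3/3! = 0.049219] × [0.0740167] = 0.00364303
  f_D = [e^(−9.0)·9.0^3/3! = 0.0149943] × [0.11858] = 0.00177802
Weight by the priors:
  π_A·f_A = 0.15 × 0.000110431 = 1.65647e-05
  π_B·f_B = 0.20 × 0.00361815 = 0.000723631
  π_C·f_C = 0.34 × 0.00364303 = 0.00123863
  π_D·f_D = 0.31 × 0.00177802 = 0.000551187
Sum: 1.65647e-05 + 0.000723631 + 0.00123863 + 0.000551187 = 0.00253001
P(Line D | x₁,x₂) ≈ 0.218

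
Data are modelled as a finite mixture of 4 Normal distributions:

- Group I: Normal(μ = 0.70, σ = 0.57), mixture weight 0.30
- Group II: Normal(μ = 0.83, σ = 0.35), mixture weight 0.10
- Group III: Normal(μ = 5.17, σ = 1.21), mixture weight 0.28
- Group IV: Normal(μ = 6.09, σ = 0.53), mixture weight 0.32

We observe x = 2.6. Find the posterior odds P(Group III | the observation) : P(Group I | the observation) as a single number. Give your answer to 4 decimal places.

11.9199

Since P(k|x) ∝ P(Z=k) f_k(x), the posterior odds are P(Z=i) f_i(x) / (P(Z=j) f_j(x)).
Normal densities:
  f_I = (1/(0.57·√(2π)))·exp(−(2.6−0.70)²/(2·0.57²)) = 0.699899·exp(-5.55556) = 0.00270575
  f_II = (1/(0.35·√(2π)))·exp(−(2.6−0.83)²/(2·0.35²)) = 1.139835·exp(-12.78735) = 3.1869e-06
  f_III = (1/(1.21·√(2π)))·exp(−(2.6−5.17)²/(2·1.21²)) = 0.329704·exp(-2.25562) = 0.0345559
  f_IV = (1/(0.53·√(2π)))·exp(−(2.6−6.09)²/(2·0.53²)) = 0.752721·exp(-21.68049) = 2.89012e-10
Posterior odds = (P(Z=III)·f_III) / (P(Z=I)·f_I) = (0.28·0.0345559) / (0.30·0.00270575) = 0.00967565 / 0.000811726 ≈ 11.9199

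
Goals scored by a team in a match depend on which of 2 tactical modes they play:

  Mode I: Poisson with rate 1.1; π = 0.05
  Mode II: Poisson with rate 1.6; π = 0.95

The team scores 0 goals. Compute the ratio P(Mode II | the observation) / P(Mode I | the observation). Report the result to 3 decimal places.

The posterior odds equal the prior odds times the likelihood ratio: (π_i/π_j)·(f_i(x)/f_j(x)).
Evaluate each component's likelihood at the observed value:
  p_I = e^(−1.1)·1.1^0/0! = 0.332871
  p_II = e^(−1.6)·1.6^0/0! = 0.201897
Posterior odds = (π_II·p_II) / (π_I·p_I) = (0.95·0.201897) / (0.05·0.332871) = 0.191802 / 0.0166436 ≈ 11.524

11.524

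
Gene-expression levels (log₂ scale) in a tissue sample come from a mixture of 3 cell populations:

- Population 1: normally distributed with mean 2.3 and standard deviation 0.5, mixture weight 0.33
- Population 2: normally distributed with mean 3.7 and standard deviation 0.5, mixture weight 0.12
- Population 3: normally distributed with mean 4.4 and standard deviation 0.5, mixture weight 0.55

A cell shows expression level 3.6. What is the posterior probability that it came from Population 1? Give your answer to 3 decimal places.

The responsibility of component k is π_k f_k(x) divided by Σ_j π_j f_j(x).
Normal densities:
  p_1 = 0.0271659
  p_2 = 0.782085
  p_3 = 0.221842
Multiply by the mixture weights:
  π_1·p_1 = 0.33 × 0.0271659 = 0.00896476
  π_2·p_2 = 0.12 × 0.782085 = 0.0938502
  π_3·p_3 = 0.55 × 0.221842 = 0.122013
Normaliser: 0.00896476 + 0.0938502 + 0.122013 = 0.224828
P(Population 1 | 3.6) = 0.00896476 / 0.224828 ≈ 0.040

0.040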